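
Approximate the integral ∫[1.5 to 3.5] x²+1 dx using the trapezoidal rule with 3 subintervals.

f(x) = x²+1
a = 1.5, b = 3.5, n = 3
h = (b - a)/n = 0.666667

Trapezoidal rule: (h/2)[f(x₀) + 2f(x₁) + 2f(x₂) + ... + f(xₙ)]

x_0 = 1.5000, f(x_0) = 3.250000, coefficient = 1
x_1 = 2.1667, f(x_1) = 5.694444, coefficient = 2
x_2 = 2.8333, f(x_2) = 9.027778, coefficient = 2
x_3 = 3.5000, f(x_3) = 13.250000, coefficient = 1

I ≈ (0.666667/2) × 45.944444 = 15.314815
Exact value: 15.166667
Error: 0.148148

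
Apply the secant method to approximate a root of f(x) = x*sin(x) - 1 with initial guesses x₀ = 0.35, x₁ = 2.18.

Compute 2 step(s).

f(x) = x*sin(x) - 1
x₀ = 0.35, x₁ = 2.18

Secant formula: x_{n+1} = x_n - f(x_n)(x_n - x_{n-1})/(f(x_n) - f(x_{n-1}))

Iteration 1:
  f(0.350000) = -0.879986
  f(2.180000) = 0.787827
  x_2 = 2.180000 - 0.787827×(2.180000 - 0.350000)/(0.787827 - (-0.879986))
       = 1.315561
Iteration 2:
  f(2.180000) = 0.787827
  f(1.315561) = 0.272941
  x_3 = 1.315561 - 0.272941×(1.315561 - 2.180000)/(0.272941 - 0.787827)
       = 0.857320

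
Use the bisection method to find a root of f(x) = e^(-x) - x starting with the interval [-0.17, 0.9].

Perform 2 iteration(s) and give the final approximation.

f(x) = e^(-x) - x
Initial interval: [-0.17, 0.9]

Iteration 1:
  c_1 = (-0.170000 + 0.900000)/2 = 0.365000
  f(c_1) = f(0.365000) = 0.329197
  f(a) × f(c) ≥ 0, new interval: [0.365000, 0.900000]
Iteration 2:
  c_2 = (0.365000 + 0.900000)/2 = 0.632500
  f(c_2) = f(0.632500) = -0.101238
  f(a) × f(c) < 0, new interval: [0.365000, 0.632500]

After 2 iteration(s), the approximation is c_2 = 0.632500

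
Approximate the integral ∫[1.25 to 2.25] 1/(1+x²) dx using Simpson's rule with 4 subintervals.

f(x) = 1/(1+x²)
a = 1.25, b = 2.25, n = 4
h = (b - a)/n = 0.250000

Simpson's rule: (h/3)[f(x₀) + 4f(x₁) + 2f(x₂) + ... + f(xₙ)]

x_0 = 1.2500, f(x_0) = 0.390244, coefficient = 1
x_1 = 1.5000, f(x_1) = 0.307692, coefficient = 4
x_2 = 1.7500, f(x_2) = 0.246154, coefficient = 2
x_3 = 2.0000, f(x_3) = 0.200000, coefficient = 4
x_4 = 2.2500, f(x_4) = 0.164948, coefficient = 1

I ≈ (0.250000/3) × 3.078269 = 0.256522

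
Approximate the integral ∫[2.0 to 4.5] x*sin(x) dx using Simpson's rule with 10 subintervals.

f(x) = x*sin(x)
a = 2.0, b = 4.5, n = 10
h = (b - a)/n = 0.250000

Simpson's rule: (h/3)[f(x₀) + 4f(x₁) + 2f(x₂) + ... + f(xₙ)]

x_0 = 2.0000, f(x_0) = 1.818595, coefficient = 1
x_1 = 2.2500, f(x_1) = 1.750665, coefficient = 4
x_2 = 2.5000, f(x_2) = 1.496180, coefficient = 2
x_3 = 2.7500, f(x_3) = 1.049568, coefficient = 4
x_4 = 3.0000, f(x_4) = 0.423360, coefficient = 2
x_5 = 3.2500, f(x_5) = -0.351634, coefficient = 4
x_6 = 3.5000, f(x_6) = -1.227741, coefficient = 2
x_7 = 3.7500, f(x_7) = -2.143355, coefficient = 4
x_8 = 4.0000, f(x_8) = -3.027210, coefficient = 2
x_9 = 4.2500, f(x_9) = -3.803705, coefficient = 4
x_10 = 4.5000, f(x_10) = -4.398886, coefficient = 1

I ≈ (0.250000/3) × -21.244958 = -1.770413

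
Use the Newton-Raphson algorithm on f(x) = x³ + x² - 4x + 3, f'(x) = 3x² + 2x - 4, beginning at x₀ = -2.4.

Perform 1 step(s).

f(x) = x³ + x² - 4x + 3
f'(x) = 3x² + 2x - 4
x₀ = -2.4

Newton-Raphson formula: x_{n+1} = x_n - f(x_n)/f'(x_n)

Iteration 1:
  f(-2.400000) = 4.536000
  f'(-2.400000) = 8.480000
  x_1 = -2.400000 - 4.536000/8.480000 = -2.934906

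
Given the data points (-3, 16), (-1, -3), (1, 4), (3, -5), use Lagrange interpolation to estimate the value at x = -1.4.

Lagrange interpolation formula:
P(x) = Σ yᵢ × Lᵢ(x)
where Lᵢ(x) = Π_{j≠i} (x - xⱼ)/(xᵢ - xⱼ)

L_0(-1.4) = (-1.4 - (-1))/(-3 - (-1)) × (-1.4 - 1)/(-3 - 1) × (-1.4 - 3)/(-3 - 3) = 0.088000
L_1(-1.4) = (-1.4 - (-3))/(-1 - (-3)) × (-1.4 - 1)/(-1 - 1) × (-1.4 - 3)/(-1 - 3) = 1.056000
L_2(-1.4) = (-1.4 - (-3))/(1 - (-3)) × (-1.4 - (-1))/(1 - (-1)) × (-1.4 - 3)/(1 - 3) = -0.176000
L_3(-1.4) = (-1.4 - (-3))/(3 - (-3)) × (-1.4 - (-1))/(3 - (-1)) × (-1.4 - 1)/(3 - 1) = 0.032000

P(-1.4) = 16×L_0(-1.4) + (-3)×L_1(-1.4) + 4×L_2(-1.4) + (-5)×L_3(-1.4)
P(-1.4) = -2.624000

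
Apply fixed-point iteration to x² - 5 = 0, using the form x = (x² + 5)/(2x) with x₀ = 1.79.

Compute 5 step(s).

Equation: x² - 5 = 0
Fixed-point form: x = (x² + 5)/(2x)
x₀ = 1.79

x_1 = g(1.790000) = 2.291648
x_2 = g(2.291648) = 2.236742
x_3 = g(2.236742) = 2.236068
x_4 = g(2.236068) = 2.236068
x_5 = g(2.236068) = 2.236068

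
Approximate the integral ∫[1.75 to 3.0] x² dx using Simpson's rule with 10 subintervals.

f(x) = x²
a = 1.75, b = 3.0, n = 10
h = (b - a)/n = 0.125000

Simpson's rule: (h/3)[f(x₀) + 4f(x₁) + 2f(x₂) + ... + f(xₙ)]

x_0 = 1.7500, f(x_0) = 3.062500, coefficient = 1
x_1 = 1.8750, f(x_1) = 3.515625, coefficient = 4
x_2 = 2.0000, f(x_2) = 4.000000, coefficient = 2
x_3 = 2.1250, f(x_3) = 4.515625, coefficient = 4
x_4 = 2.2500, f(x_4) = 5.062500, coefficient = 2
x_5 = 2.3750, f(x_5) = 5.640625, coefficient = 4
x_6 = 2.5000, f(x_6) = 6.250000, coefficient = 2
x_7 = 2.6250, f(x_7) = 6.890625, coefficient = 4
x_8 = 2.7500, f(x_8) = 7.562500, coefficient = 2
x_9 = 2.8750, f(x_9) = 8.265625, coefficient = 4
x_10 = 3.0000, f(x_10) = 9.000000, coefficient = 1

I ≈ (0.125000/3) × 173.125000 = 7.213542
Exact value: 7.213542
Error: 0.000000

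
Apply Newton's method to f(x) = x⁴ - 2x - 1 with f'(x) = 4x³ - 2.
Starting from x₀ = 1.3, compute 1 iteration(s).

f(x) = x⁴ - 2x - 1
f'(x) = 4x³ - 2
x₀ = 1.3

Newton-Raphson formula: x_{n+1} = x_n - f(x_n)/f'(x_n)

Iteration 1:
  f(1.300000) = -0.743900
  f'(1.300000) = 6.788000
  x_1 = 1.300000 - (-0.743900)/6.788000 = 1.409590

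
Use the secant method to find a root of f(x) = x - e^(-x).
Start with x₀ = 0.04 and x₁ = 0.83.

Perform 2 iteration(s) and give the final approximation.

f(x) = x - e^(-x)
x₀ = 0.04, x₁ = 0.83

Secant formula: x_{n+1} = x_n - f(x_n)(x_n - x_{n-1})/(f(x_n) - f(x_{n-1}))

Iteration 1:
  f(0.040000) = -0.920789
  f(0.830000) = 0.393951
  x_2 = 0.830000 - 0.393951×(0.830000 - 0.040000)/(0.393951 - (-0.920789))
       = 0.593283
Iteration 2:
  f(0.830000) = 0.393951
  f(0.593283) = 0.040773
  x_3 = 0.593283 - 0.040773×(0.593283 - 0.830000)/(0.040773 - 0.393951)
       = 0.565955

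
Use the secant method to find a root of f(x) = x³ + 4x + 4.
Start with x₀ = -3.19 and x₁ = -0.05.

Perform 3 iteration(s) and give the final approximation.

f(x) = x³ + 4x + 4
x₀ = -3.19, x₁ = -0.05

Secant formula: x_{n+1} = x_n - f(x_n)(x_n - x_{n-1})/(f(x_n) - f(x_{n-1}))

Iteration 1:
  f(-3.190000) = -41.221759
  f(-0.050000) = 3.799875
  x_2 = -0.050000 - 3.799875×(-0.050000 - (-3.190000))/(3.799875 - (-41.221759))
       = -0.315019
Iteration 2:
  f(-0.050000) = 3.799875
  f(-0.315019) = 2.708661
  x_3 = -0.315019 - 2.708661×(-0.315019 - (-0.050000))/(2.708661 - 3.799875)
       = -0.972862
Iteration 3:
  f(-0.315019) = 2.708661
  f(-0.972862) = -0.812226
  x_4 = -0.972862 - (-0.812226)×(-0.972862 - (-0.315019))/(-0.812226 - 2.708661)
       = -0.821106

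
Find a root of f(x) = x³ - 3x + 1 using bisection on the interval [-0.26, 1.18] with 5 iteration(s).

f(x) = x³ - 3x + 1
Initial interval: [-0.26, 1.18]

Iteration 1:
  c_1 = (-0.260000 + 1.180000)/2 = 0.460000
  f(c_1) = f(0.460000) = -0.282664
  f(a) × f(c) < 0, new interval: [-0.260000, 0.460000]
Iteration 2:
  c_2 = (-0.260000 + 0.460000)/2 = 0.100000
  f(c_2) = f(0.100000) = 0.701000
  f(a) × f(c) ≥ 0, new interval: [0.100000, 0.460000]
Iteration 3:
  c_3 = (0.100000 + 0.460000)/2 = 0.280000
  f(c_3) = f(0.280000) = 0.181952
  f(a) × f(c) ≥ 0, new interval: [0.280000, 0.460000]
Iteration 4:
  c_4 = (0.280000 + 0.460000)/2 = 0.370000
  f(c_4) = f(0.370000) = -0.059347
  f(a) × f(c) < 0, new interval: [0.280000, 0.370000]
Iteration 5:
  c_5 = (0.280000 + 0.370000)/2 = 0.325000
  f(c_5) = f(0.325000) = 0.059328
  f(a) × f(c) ≥ 0, new interval: [0.325000, 0.370000]

After 5 iteration(s), the approximation is c_5 = 0.325000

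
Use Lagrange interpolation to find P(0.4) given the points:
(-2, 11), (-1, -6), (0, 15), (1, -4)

Lagrange interpolation formula:
P(x) = Σ yᵢ × Lᵢ(x)
where Lᵢ(x) = Π_{j≠i} (x - xⱼ)/(xᵢ - xⱼ)

L_0(0.4) = (0.4 - (-1))/(-2 - (-1)) × (0.4 - 0)/(-2 - 0) × (0.4 - 1)/(-2 - 1) = 0.056000
L_1(0.4) = (0.4 - (-2))/(-1 - (-2)) × (0.4 - 0)/(-1 - 0) × (0.4 - 1)/(-1 - 1) = -0.288000
L_2(0.4) = (0.4 - (-2))/(0 - (-2)) × (0.4 - (-1))/(0 - (-1)) × (0.4 - 1)/(0 - 1) = 1.008000
L_3(0.4) = (0.4 - (-2))/(1 - (-2)) × (0.4 - (-1))/(1 - (-1)) × (0.4 - 0)/(1 - 0) = 0.224000

P(0.4) = 11×L_0(0.4) + (-6)×L_1(0.4) + 15×L_2(0.4) + (-4)×L_3(0.4)
P(0.4) = 16.568000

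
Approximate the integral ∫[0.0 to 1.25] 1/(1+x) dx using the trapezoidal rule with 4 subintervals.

f(x) = 1/(1+x)
a = 0.0, b = 1.25, n = 4
h = (b - a)/n = 0.312500

Trapezoidal rule: (h/2)[f(x₀) + 2f(x₁) + 2f(x₂) + ... + f(xₙ)]

x_0 = 0.0000, f(x_0) = 1.000000, coefficient = 1
x_1 = 0.3125, f(x_1) = 0.761905, coefficient = 2
x_2 = 0.6250, f(x_2) = 0.615385, coefficient = 2
x_3 = 0.9375, f(x_3) = 0.516129, coefficient = 2
x_4 = 1.2500, f(x_4) = 0.444444, coefficient = 1

I ≈ (0.312500/2) × 5.231281 = 0.817388
Exact value: 0.810930
Error: 0.006457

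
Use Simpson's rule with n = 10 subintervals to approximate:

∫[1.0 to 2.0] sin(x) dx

f(x) = sin(x)
a = 1.0, b = 2.0, n = 10
h = (b - a)/n = 0.100000

Simpson's rule: (h/3)[f(x₀) + 4f(x₁) + 2f(x₂) + ... + f(xₙ)]

x_0 = 1.0000, f(x_0) = 0.841471, coefficient = 1
x_1 = 1.1000, f(x_1) = 0.891207, coefficient = 4
x_2 = 1.2000, f(x_2) = 0.932039, coefficient = 2
x_3 = 1.3000, f(x_3) = 0.963558, coefficient = 4
x_4 = 1.4000, f(x_4) = 0.985450, coefficient = 2
x_5 = 1.5000, f(x_5) = 0.997495, coefficient = 4
x_6 = 1.6000, f(x_6) = 0.999574, coefficient = 2
x_7 = 1.7000, f(x_7) = 0.991665, coefficient = 4
x_8 = 1.8000, f(x_8) = 0.973848, coefficient = 2
x_9 = 1.9000, f(x_9) = 0.946300, coefficient = 4
x_10 = 2.0000, f(x_10) = 0.909297, coefficient = 1

I ≈ (0.100000/3) × 28.693490 = 0.956450
Exact value: 0.956449
Error: 0.000001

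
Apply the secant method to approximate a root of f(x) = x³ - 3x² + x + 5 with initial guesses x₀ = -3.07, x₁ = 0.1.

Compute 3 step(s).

f(x) = x³ - 3x² + x + 5
x₀ = -3.07, x₁ = 0.1

Secant formula: x_{n+1} = x_n - f(x_n)(x_n - x_{n-1})/(f(x_n) - f(x_{n-1}))

Iteration 1:
  f(-3.070000) = -55.279143
  f(0.100000) = 5.071000
  x_2 = 0.100000 - 5.071000×(0.100000 - (-3.070000))/(5.071000 - (-55.279143))
       = -0.166363
Iteration 2:
  f(0.100000) = 5.071000
  f(-0.166363) = 4.746002
  x_3 = -0.166363 - 4.746002×(-0.166363 - 0.100000)/(4.746002 - 5.071000)
       = -4.056112
Iteration 3:
  f(-0.166363) = 4.746002
  f(-4.056112) = -115.143596
  x_4 = -4.056112 - (-115.143596)×(-4.056112 - (-0.166363))/(-115.143596 - 4.746002)
       = -0.320345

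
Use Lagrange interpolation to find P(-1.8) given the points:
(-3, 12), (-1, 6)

Lagrange interpolation formula:
P(x) = Σ yᵢ × Lᵢ(x)
where Lᵢ(x) = Π_{j≠i} (x - xⱼ)/(xᵢ - xⱼ)

L_0(-1.8) = (-1.8 - (-1))/(-3 - (-1)) = 0.400000
L_1(-1.8) = (-1.8 - (-3))/(-1 - (-3)) = 0.600000

P(-1.8) = 12×L_0(-1.8) + 6×L_1(-1.8)
P(-1.8) = 8.400000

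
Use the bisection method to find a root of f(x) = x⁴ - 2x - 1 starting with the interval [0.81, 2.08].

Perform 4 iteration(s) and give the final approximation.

f(x) = x⁴ - 2x - 1
Initial interval: [0.81, 2.08]

Iteration 1:
  c_1 = (0.810000 + 2.080000)/2 = 1.445000
  f(c_1) = f(1.445000) = 0.469848
  f(a) × f(c) < 0, new interval: [0.810000, 1.445000]
Iteration 2:
  c_2 = (0.810000 + 1.445000)/2 = 1.127500
  f(c_2) = f(1.127500) = -1.638908
  f(a) × f(c) ≥ 0, new interval: [1.127500, 1.445000]
Iteration 3:
  c_3 = (1.127500 + 1.445000)/2 = 1.286250
  f(c_3) = f(1.286250) = -0.835331
  f(a) × f(c) ≥ 0, new interval: [1.286250, 1.445000]
Iteration 4:
  c_4 = (1.286250 + 1.445000)/2 = 1.365625
  f(c_4) = f(1.365625) = -0.253280
  f(a) × f(c) ≥ 0, new interval: [1.365625, 1.445000]

After 4 iteration(s), the approximation is c_4 = 1.365625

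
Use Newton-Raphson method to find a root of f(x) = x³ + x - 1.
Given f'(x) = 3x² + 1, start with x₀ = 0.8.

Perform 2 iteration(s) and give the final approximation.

f(x) = x³ + x - 1
f'(x) = 3x² + 1
x₀ = 0.8

Newton-Raphson formula: x_{n+1} = x_n - f(x_n)/f'(x_n)

Iteration 1:
  f(0.800000) = 0.312000
  f'(0.800000) = 2.920000
  x_1 = 0.800000 - 0.312000/2.920000 = 0.693151
Iteration 2:
  f(0.693151) = 0.026180
  f'(0.693151) = 2.441374
  x_2 = 0.693151 - 0.026180/2.441374 = 0.682427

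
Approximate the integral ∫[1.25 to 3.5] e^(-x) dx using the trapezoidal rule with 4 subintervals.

f(x) = e^(-x)
a = 1.25, b = 3.5, n = 4
h = (b - a)/n = 0.562500

Trapezoidal rule: (h/2)[f(x₀) + 2f(x₁) + 2f(x₂) + ... + f(xₙ)]

x_0 = 1.2500, f(x_0) = 0.286505, coefficient = 1
x_1 = 1.8125, f(x_1) = 0.163246, coefficient = 2
x_2 = 2.3750, f(x_2) = 0.093014, coefficient = 2
x_3 = 2.9375, f(x_3) = 0.052998, coefficient = 2
x_4 = 3.5000, f(x_4) = 0.030197, coefficient = 1

I ≈ (0.562500/2) × 0.935218 = 0.263030
Exact value: 0.256307
Error: 0.006723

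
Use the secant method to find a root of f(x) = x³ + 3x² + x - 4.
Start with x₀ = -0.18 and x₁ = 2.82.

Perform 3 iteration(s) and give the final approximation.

f(x) = x³ + 3x² + x - 4
x₀ = -0.18, x₁ = 2.82

Secant formula: x_{n+1} = x_n - f(x_n)(x_n - x_{n-1})/(f(x_n) - f(x_{n-1}))

Iteration 1:
  f(-0.180000) = -4.088632
  f(2.820000) = 45.102968
  x_2 = 2.820000 - 45.102968×(2.820000 - (-0.180000))/(45.102968 - (-4.088632))
       = 0.069349
Iteration 2:
  f(2.820000) = 45.102968
  f(0.069349) = -3.915889
  x_3 = 0.069349 - (-3.915889)×(0.069349 - 2.820000)/(-3.915889 - 45.102968)
       = 0.289086
Iteration 3:
  f(0.069349) = -3.915889
  f(0.289086) = -3.436042
  x_4 = 0.289086 - (-3.436042)×(0.289086 - 0.069349)/(-3.436042 - (-3.915889))
       = 1.862557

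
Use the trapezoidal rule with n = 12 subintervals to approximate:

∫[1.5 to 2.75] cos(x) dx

f(x) = cos(x)
a = 1.5, b = 2.75, n = 12
h = (b - a)/n = 0.104167

Trapezoidal rule: (h/2)[f(x₀) + 2f(x₁) + 2f(x₂) + ... + f(xₙ)]

x_0 = 1.5000, f(x_0) = 0.070737, coefficient = 1
x_1 = 1.6042, f(x_1) = -0.033364, coefficient = 2
x_2 = 1.7083, f(x_2) = -0.137104, coefficient = 2
x_3 = 1.8125, f(x_3) = -0.239357, coefficient = 2
x_4 = 1.9167, f(x_4) = -0.339016, coefficient = 2
x_5 = 2.0208, f(x_5) = -0.434999, coefficient = 2
x_6 = 2.1250, f(x_6) = -0.526266, coefficient = 2
x_7 = 2.2292, f(x_7) = -0.611829, coefficient = 2
x_8 = 2.3333, f(x_8) = -0.690758, coefficient = 2
x_9 = 2.4375, f(x_9) = -0.762199, coefficient = 2
x_10 = 2.5417, f(x_10) = -0.825377, coefficient = 2
x_11 = 2.6458, f(x_11) = -0.879608, coefficient = 2
x_12 = 2.7500, f(x_12) = -0.924302, coefficient = 1

I ≈ (0.104167/2) × -11.813319 = -0.615277
Exact value: -0.615834
Error: 0.000557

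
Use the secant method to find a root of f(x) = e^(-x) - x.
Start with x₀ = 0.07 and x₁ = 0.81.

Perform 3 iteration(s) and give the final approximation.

f(x) = e^(-x) - x
x₀ = 0.07, x₁ = 0.81

Secant formula: x_{n+1} = x_n - f(x_n)(x_n - x_{n-1})/(f(x_n) - f(x_{n-1}))

Iteration 1:
  f(0.070000) = 0.862394
  f(0.810000) = -0.365142
  x_2 = 0.810000 - (-0.365142)×(0.810000 - 0.070000)/(-0.365142 - 0.862394)
       = 0.589880
Iteration 2:
  f(0.810000) = -0.365142
  f(0.589880) = -0.035486
  x_3 = 0.589880 - (-0.035486)×(0.589880 - 0.810000)/(-0.035486 - (-0.365142))
       = 0.566185
Iteration 3:
  f(0.589880) = -0.035486
  f(0.566185) = 0.001502
  x_4 = 0.566185 - 0.001502×(0.566185 - 0.589880)/(0.001502 - (-0.035486))
       = 0.567147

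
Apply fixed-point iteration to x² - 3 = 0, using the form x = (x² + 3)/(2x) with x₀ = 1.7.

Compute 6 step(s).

Equation: x² - 3 = 0
Fixed-point form: x = (x² + 3)/(2x)
x₀ = 1.7

x_1 = g(1.700000) = 1.732353
x_2 = g(1.732353) = 1.732051
x_3 = g(1.732051) = 1.732051
x_4 = g(1.732051) = 1.732051
x_5 = g(1.732051) = 1.732051
x_6 = g(1.732051) = 1.732051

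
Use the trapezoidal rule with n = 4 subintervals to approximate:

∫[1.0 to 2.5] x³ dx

f(x) = x³
a = 1.0, b = 2.5, n = 4
h = (b - a)/n = 0.375000

Trapezoidal rule: (h/2)[f(x₀) + 2f(x₁) + 2f(x₂) + ... + f(xₙ)]

x_0 = 1.0000, f(x_0) = 1.000000, coefficient = 1
x_1 = 1.3750, f(x_1) = 2.599609, coefficient = 2
x_2 = 1.7500, f(x_2) = 5.359375, coefficient = 2
x_3 = 2.1250, f(x_3) = 9.595703, coefficient = 2
x_4 = 2.5000, f(x_4) = 15.625000, coefficient = 1

I ≈ (0.375000/2) × 51.734375 = 9.700195
Exact value: 9.515625
Error: 0.184570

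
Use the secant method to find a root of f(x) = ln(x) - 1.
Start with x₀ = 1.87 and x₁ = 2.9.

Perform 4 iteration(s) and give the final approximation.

f(x) = ln(x) - 1
x₀ = 1.87, x₁ = 2.9

Secant formula: x_{n+1} = x_n - f(x_n)(x_n - x_{n-1})/(f(x_n) - f(x_{n-1}))

Iteration 1:
  f(1.870000) = -0.374062
  f(2.900000) = 0.064711
  x_2 = 2.900000 - 0.064711×(2.900000 - 1.870000)/(0.064711 - (-0.374062))
       = 2.748094
Iteration 2:
  f(2.900000) = 0.064711
  f(2.748094) = 0.010908
  x_3 = 2.748094 - 0.010908×(2.748094 - 2.900000)/(0.010908 - 0.064711)
       = 2.717298
Iteration 3:
  f(2.748094) = 0.010908
  f(2.717298) = -0.000362
  x_4 = 2.717298 - (-0.000362)×(2.717298 - 2.748094)/(-0.000362 - 0.010908)
       = 2.718287
Iteration 4:
  f(2.717298) = -0.000362
  f(2.718287) = 0.000002
  x_5 = 2.718287 - 0.000002×(2.718287 - 2.717298)/(0.000002 - (-0.000362))
       = 2.718282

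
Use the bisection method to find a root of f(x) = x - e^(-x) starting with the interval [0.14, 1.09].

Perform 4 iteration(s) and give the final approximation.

f(x) = x - e^(-x)
Initial interval: [0.14, 1.09]

Iteration 1:
  c_1 = (0.140000 + 1.090000)/2 = 0.615000
  f(c_1) = f(0.615000) = 0.074359
  f(a) × f(c) < 0, new interval: [0.140000, 0.615000]
Iteration 2:
  c_2 = (0.140000 + 0.615000)/2 = 0.377500
  f(c_2) = f(0.377500) = -0.308073
  f(a) × f(c) ≥ 0, new interval: [0.377500, 0.615000]
Iteration 3:
  c_3 = (0.377500 + 0.615000)/2 = 0.496250
  f(c_3) = f(0.496250) = -0.112559
  f(a) × f(c) ≥ 0, new interval: [0.496250, 0.615000]
Iteration 4:
  c_4 = (0.496250 + 0.615000)/2 = 0.555625
  f(c_4) = f(0.555625) = -0.018089
  f(a) × f(c) ≥ 0, new interval: [0.555625, 0.615000]

After 4 iteration(s), the approximation is c_4 = 0.555625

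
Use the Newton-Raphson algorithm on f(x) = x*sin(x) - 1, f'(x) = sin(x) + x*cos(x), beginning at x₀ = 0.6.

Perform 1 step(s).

f(x) = x*sin(x) - 1
f'(x) = sin(x) + x*cos(x)
x₀ = 0.6

Newton-Raphson formula: x_{n+1} = x_n - f(x_n)/f'(x_n)

Iteration 1:
  f(0.600000) = -0.661215
  f'(0.600000) = 1.059844
  x_1 = 0.600000 - (-0.661215)/1.059844 = 1.223879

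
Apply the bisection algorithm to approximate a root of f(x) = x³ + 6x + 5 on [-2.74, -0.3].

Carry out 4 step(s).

f(x) = x³ + 6x + 5
Initial interval: [-2.74, -0.3]

Iteration 1:
  c_1 = (-2.740000 + (-0.300000))/2 = -1.520000
  f(c_1) = f(-1.520000) = -7.631808
  f(a) × f(c) ≥ 0, new interval: [-1.520000, -0.300000]
Iteration 2:
  c_2 = (-1.520000 + (-0.300000))/2 = -0.910000
  f(c_2) = f(-0.910000) = -1.213571
  f(a) × f(c) ≥ 0, new interval: [-0.910000, -0.300000]
Iteration 3:
  c_3 = (-0.910000 + (-0.300000))/2 = -0.605000
  f(c_3) = f(-0.605000) = 1.148555
  f(a) × f(c) < 0, new interval: [-0.910000, -0.605000]
Iteration 4:
  c_4 = (-0.910000 + (-0.605000))/2 = -0.757500
  f(c_4) = f(-0.757500) = 0.020342
  f(a) × f(c) < 0, new interval: [-0.910000, -0.757500]

After 4 iteration(s), the approximation is c_4 = -0.757500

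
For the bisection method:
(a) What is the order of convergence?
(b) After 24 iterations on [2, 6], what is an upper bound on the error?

(a) Bisection has linear (order 1) convergence; the error is halved each step.

(b) Error bound = (b-a)/2^n = (6 - 2)/2^{24}
    = 4/2^{24}

(a) 1 (linear); (b) error ≤ 2.38e-07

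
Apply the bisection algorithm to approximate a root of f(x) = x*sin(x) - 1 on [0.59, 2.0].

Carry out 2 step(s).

f(x) = x*sin(x) - 1
Initial interval: [0.59, 2.0]

Iteration 1:
  c_1 = (0.590000 + 2.000000)/2 = 1.295000
  f(c_1) = f(1.295000) = 0.246060
  f(a) × f(c) < 0, new interval: [0.590000, 1.295000]
Iteration 2:
  c_2 = (0.590000 + 1.295000)/2 = 0.942500
  f(c_2) = f(0.942500) = -0.237489
  f(a) × f(c) ≥ 0, new interval: [0.942500, 1.295000]

After 2 iteration(s), the approximation is c_2 = 0.942500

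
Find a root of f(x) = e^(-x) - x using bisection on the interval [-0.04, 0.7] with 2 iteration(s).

f(x) = e^(-x) - x
Initial interval: [-0.04, 0.7]

Iteration 1:
  c_1 = (-0.040000 + 0.700000)/2 = 0.330000
  f(c_1) = f(0.330000) = 0.388924
  f(a) × f(c) ≥ 0, new interval: [0.330000, 0.700000]
Iteration 2:
  c_2 = (0.330000 + 0.700000)/2 = 0.515000
  f(c_2) = f(0.515000) = 0.082501
  f(a) × f(c) ≥ 0, new interval: [0.515000, 0.700000]

After 2 iteration(s), the approximation is c_2 = 0.515000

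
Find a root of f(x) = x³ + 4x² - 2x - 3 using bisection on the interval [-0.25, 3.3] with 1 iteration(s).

f(x) = x³ + 4x² - 2x - 3
Initial interval: [-0.25, 3.3]

Iteration 1:
  c_1 = (-0.250000 + 3.300000)/2 = 1.525000
  f(c_1) = f(1.525000) = 6.799078
  f(a) × f(c) < 0, new interval: [-0.250000, 1.525000]

After 1 iteration(s), the approximation is c_1 = 1.525000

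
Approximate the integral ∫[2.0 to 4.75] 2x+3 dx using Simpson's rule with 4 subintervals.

f(x) = 2x+3
a = 2.0, b = 4.75, n = 4
h = (b - a)/n = 0.687500

Simpson's rule: (h/3)[f(x₀) + 4f(x₁) + 2f(x₂) + ... + f(xₙ)]

x_0 = 2.0000, f(x_0) = 7.000000, coefficient = 1
x_1 = 2.6875, f(x_1) = 8.375000, coefficient = 4
x_2 = 3.3750, f(x_2) = 9.750000, coefficient = 2
x_3 = 4.0625, f(x_3) = 11.125000, coefficient = 4
x_4 = 4.7500, f(x_4) = 12.500000, coefficient = 1

I ≈ (0.687500/3) × 117.000000 = 26.812500
Exact value: 26.812500
Error: 0.000000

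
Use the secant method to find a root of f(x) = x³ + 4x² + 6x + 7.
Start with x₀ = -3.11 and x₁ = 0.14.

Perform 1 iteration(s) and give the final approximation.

f(x) = x³ + 4x² + 6x + 7
x₀ = -3.11, x₁ = 0.14

Secant formula: x_{n+1} = x_n - f(x_n)(x_n - x_{n-1})/(f(x_n) - f(x_{n-1}))

Iteration 1:
  f(-3.110000) = -3.051831
  f(0.140000) = 7.921144
  x_2 = 0.140000 - 7.921144×(0.140000 - (-3.110000))/(7.921144 - (-3.051831))
       = -2.206102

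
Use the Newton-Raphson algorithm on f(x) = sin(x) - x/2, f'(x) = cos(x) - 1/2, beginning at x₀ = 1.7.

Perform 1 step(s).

f(x) = sin(x) - x/2
f'(x) = cos(x) - 1/2
x₀ = 1.7

Newton-Raphson formula: x_{n+1} = x_n - f(x_n)/f'(x_n)

Iteration 1:
  f(1.700000) = 0.141665
  f'(1.700000) = -0.628844
  x_1 = 1.700000 - 0.141665/(-0.628844) = 1.925278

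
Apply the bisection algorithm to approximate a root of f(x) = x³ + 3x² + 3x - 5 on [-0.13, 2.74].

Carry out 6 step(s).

f(x) = x³ + 3x² + 3x - 5
Initial interval: [-0.13, 2.74]

Iteration 1:
  c_1 = (-0.130000 + 2.740000)/2 = 1.305000
  f(c_1) = f(1.305000) = 6.246523
  f(a) × f(c) < 0, new interval: [-0.130000, 1.305000]
Iteration 2:
  c_2 = (-0.130000 + 1.305000)/2 = 0.587500
  f(c_2) = f(0.587500) = -1.999252
  f(a) × f(c) ≥ 0, new interval: [0.587500, 1.305000]
Iteration 3:
  c_3 = (0.587500 + 1.305000)/2 = 0.946250
  f(c_3) = f(0.946250) = 1.372179
  f(a) × f(c) < 0, new interval: [0.587500, 0.946250]
Iteration 4:
  c_4 = (0.587500 + 0.946250)/2 = 0.766875
  f(c_4) = f(0.766875) = -0.484086
  f(a) × f(c) ≥ 0, new interval: [0.766875, 0.946250]
Iteration 5:
  c_5 = (0.766875 + 0.946250)/2 = 0.856563
  f(c_5) = f(0.856563) = 0.399245
  f(a) × f(c) < 0, new interval: [0.766875, 0.856563]
Iteration 6:
  c_6 = (0.766875 + 0.856563)/2 = 0.811719
  f(c_6) = f(0.811719) = -0.053351
  f(a) × f(c) ≥ 0, new interval: [0.811719, 0.856563]

After 6 iteration(s), the approximation is c_6 = 0.811719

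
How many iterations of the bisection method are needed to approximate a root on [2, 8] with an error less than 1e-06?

We need (b-a)/2^n ≤ 1e-06
(8 - 2)/2^n ≤ 1e-06
6/2^n ≤ 1e-06
2^n ≥ 6000000
n ≥ log₂(6000000) = 22.52
n ≥ 23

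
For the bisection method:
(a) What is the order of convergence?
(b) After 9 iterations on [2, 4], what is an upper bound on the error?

(a) Bisection has linear (order 1) convergence; the error is halved each step.

(b) Error bound = (b-a)/2^n = (4 - 2)/2^{9}
    = 2/2^{9}

(a) 1 (linear); (b) error ≤ 3.91e-03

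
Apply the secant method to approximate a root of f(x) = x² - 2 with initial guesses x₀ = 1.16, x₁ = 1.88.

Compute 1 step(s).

f(x) = x² - 2
x₀ = 1.16, x₁ = 1.88

Secant formula: x_{n+1} = x_n - f(x_n)(x_n - x_{n-1})/(f(x_n) - f(x_{n-1}))

Iteration 1:
  f(1.160000) = -0.654400
  f(1.880000) = 1.534400
  x_2 = 1.880000 - 1.534400×(1.880000 - 1.160000)/(1.534400 - (-0.654400))
       = 1.375263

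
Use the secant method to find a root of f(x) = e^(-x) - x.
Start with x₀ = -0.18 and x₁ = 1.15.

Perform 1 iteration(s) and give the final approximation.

f(x) = e^(-x) - x
x₀ = -0.18, x₁ = 1.15

Secant formula: x_{n+1} = x_n - f(x_n)(x_n - x_{n-1})/(f(x_n) - f(x_{n-1}))

Iteration 1:
  f(-0.180000) = 1.377217
  f(1.150000) = -0.833363
  x_2 = 1.150000 - (-0.833363)×(1.150000 - (-0.180000))/(-0.833363 - 1.377217)
       = 0.648605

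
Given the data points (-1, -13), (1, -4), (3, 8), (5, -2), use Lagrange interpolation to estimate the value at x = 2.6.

Lagrange interpolation formula:
P(x) = Σ yᵢ × Lᵢ(x)
where Lᵢ(x) = Π_{j≠i} (x - xⱼ)/(xᵢ - xⱼ)

L_0(2.6) = (2.6 - 1)/(-1 - 1) × (2.6 - 3)/(-1 - 3) × (2.6 - 5)/(-1 - 5) = -0.032000
L_1(2.6) = (2.6 - (-1))/(1 - (-1)) × (2.6 - 3)/(1 - 3) × (2.6 - 5)/(1 - 5) = 0.216000
L_2(2.6) = (2.6 - (-1))/(3 - (-1)) × (2.6 - 1)/(3 - 1) × (2.6 - 5)/(3 - 5) = 0.864000
L_3(2.6) = (2.6 - (-1))/(5 - (-1)) × (2.6 - 1)/(5 - 1) × (2.6 - 3)/(5 - 3) = -0.048000

P(2.6) = (-13)×L_0(2.6) + (-4)×L_1(2.6) + 8×L_2(2.6) + (-2)×L_3(2.6)
P(2.6) = 6.560000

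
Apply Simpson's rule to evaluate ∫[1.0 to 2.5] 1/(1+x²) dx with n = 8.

f(x) = 1/(1+x²)
a = 1.0, b = 2.5, n = 8
h = (b - a)/n = 0.187500

Simpson's rule: (h/3)[f(x₀) + 4f(x₁) + 2f(x₂) + ... + f(xₙ)]

x_0 = 1.0000, f(x_0) = 0.500000, coefficient = 1
x_1 = 1.1875, f(x_1) = 0.414911, coefficient = 4
x_2 = 1.3750, f(x_2) = 0.345946, coefficient = 2
x_3 = 1.5625, f(x_3) = 0.290579, coefficient = 4
x_4 = 1.7500, f(x_4) = 0.246154, coefficient = 2
x_5 = 1.9375, f(x_5) = 0.210353, coefficient = 4
x_6 = 2.1250, f(x_6) = 0.181303, coefficient = 2
x_7 = 2.3125, f(x_7) = 0.157538, coefficient = 4
x_8 = 2.5000, f(x_8) = 0.137931, coefficient = 1

I ≈ (0.187500/3) × 6.478263 = 0.404891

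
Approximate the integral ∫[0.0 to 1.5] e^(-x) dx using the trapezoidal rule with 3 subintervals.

f(x) = e^(-x)
a = 0.0, b = 1.5, n = 3
h = (b - a)/n = 0.500000

Trapezoidal rule: (h/2)[f(x₀) + 2f(x₁) + 2f(x₂) + ... + f(xₙ)]

x_0 = 0.0000, f(x_0) = 1.000000, coefficient = 1
x_1 = 0.5000, f(x_1) = 0.606531, coefficient = 2
x_2 = 1.0000, f(x_2) = 0.367879, coefficient = 2
x_3 = 1.5000, f(x_3) = 0.223130, coefficient = 1

I ≈ (0.500000/2) × 3.171950 = 0.792988
Exact value: 0.776870
Error: 0.016118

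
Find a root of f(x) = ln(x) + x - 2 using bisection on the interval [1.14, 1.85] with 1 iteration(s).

f(x) = ln(x) + x - 2
Initial interval: [1.14, 1.85]

Iteration 1:
  c_1 = (1.140000 + 1.850000)/2 = 1.495000
  f(c_1) = f(1.495000) = -0.102874
  f(a) × f(c) ≥ 0, new interval: [1.495000, 1.850000]

After 1 iteration(s), the approximation is c_1 = 1.495000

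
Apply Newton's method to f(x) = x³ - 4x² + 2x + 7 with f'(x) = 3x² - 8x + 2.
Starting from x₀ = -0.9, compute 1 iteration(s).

f(x) = x³ - 4x² + 2x + 7
f'(x) = 3x² - 8x + 2
x₀ = -0.9

Newton-Raphson formula: x_{n+1} = x_n - f(x_n)/f'(x_n)

Iteration 1:
  f(-0.900000) = 1.231000
  f'(-0.900000) = 11.630000
  x_1 = -0.900000 - 1.231000/11.630000 = -1.005847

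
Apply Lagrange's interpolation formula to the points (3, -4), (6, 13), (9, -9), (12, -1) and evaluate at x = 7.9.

Lagrange interpolation formula:
P(x) = Σ yᵢ × Lᵢ(x)
where Lᵢ(x) = Π_{j≠i} (x - xⱼ)/(xᵢ - xⱼ)

L_0(7.9) = (7.9 - 6)/(3 - 6) × (7.9 - 9)/(3 - 9) × (7.9 - 12)/(3 - 12) = -0.052895
L_1(7.9) = (7.9 - 3)/(6 - 3) × (7.9 - 9)/(6 - 9) × (7.9 - 12)/(6 - 12) = 0.409241
L_2(7.9) = (7.9 - 3)/(9 - 3) × (7.9 - 6)/(9 - 6) × (7.9 - 12)/(9 - 12) = 0.706870
L_3(7.9) = (7.9 - 3)/(12 - 3) × (7.9 - 6)/(12 - 6) × (7.9 - 9)/(12 - 9) = -0.063216

P(7.9) = (-4)×L_0(7.9) + 13×L_1(7.9) + (-9)×L_2(7.9) + (-1)×L_3(7.9)
P(7.9) = -0.766907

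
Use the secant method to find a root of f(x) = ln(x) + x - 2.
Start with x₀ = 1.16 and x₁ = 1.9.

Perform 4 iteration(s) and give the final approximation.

f(x) = ln(x) + x - 2
x₀ = 1.16, x₁ = 1.9

Secant formula: x_{n+1} = x_n - f(x_n)(x_n - x_{n-1})/(f(x_n) - f(x_{n-1}))

Iteration 1:
  f(1.160000) = -0.691580
  f(1.900000) = 0.541854
  x_2 = 1.900000 - 0.541854×(1.900000 - 1.160000)/(0.541854 - (-0.691580))
       = 1.574914
Iteration 2:
  f(1.900000) = 0.541854
  f(1.574914) = 0.029115
  x_3 = 1.574914 - 0.029115×(1.574914 - 1.900000)/(0.029115 - 0.541854)
       = 1.556455
Iteration 3:
  f(1.574914) = 0.029115
  f(1.556455) = -0.001135
  x_4 = 1.556455 - (-0.001135)×(1.556455 - 1.574914)/(-0.001135 - 0.029115)
       = 1.557147
Iteration 4:
  f(1.556455) = -0.001135
  f(1.557147) = 0.000003
  x_5 = 1.557147 - 0.000003×(1.557147 - 1.556455)/(0.000003 - (-0.001135))
       = 1.557146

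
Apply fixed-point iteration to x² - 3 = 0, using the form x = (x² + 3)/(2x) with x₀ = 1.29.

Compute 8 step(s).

Equation: x² - 3 = 0
Fixed-point form: x = (x² + 3)/(2x)
x₀ = 1.29

x_1 = g(1.290000) = 1.807791
x_2 = g(1.807791) = 1.733637
x_3 = g(1.733637) = 1.732052
x_4 = g(1.732052) = 1.732051
x_5 = g(1.732051) = 1.732051
x_6 = g(1.732051) = 1.732051
x_7 = g(1.732051) = 1.732051
x_8 = g(1.732051) = 1.732051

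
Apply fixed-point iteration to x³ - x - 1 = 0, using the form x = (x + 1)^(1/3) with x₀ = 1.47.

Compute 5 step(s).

Equation: x³ - x - 1 = 0
Fixed-point form: x = (x + 1)^(1/3)
x₀ = 1.47

x_1 = g(1.470000) = 1.351758
x_2 = g(1.351758) = 1.329834
x_3 = g(1.329834) = 1.325689
x_4 = g(1.325689) = 1.324902
x_5 = g(1.324902) = 1.324753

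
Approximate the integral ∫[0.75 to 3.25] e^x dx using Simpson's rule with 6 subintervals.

f(x) = e^x
a = 0.75, b = 3.25, n = 6
h = (b - a)/n = 0.416667

Simpson's rule: (h/3)[f(x₀) + 4f(x₁) + 2f(x₂) + ... + f(xₙ)]

x_0 = 0.7500, f(x_0) = 2.117000, coefficient = 1
x_1 = 1.1667, f(x_1) = 3.211271, coefficient = 4
x_2 = 1.5833, f(x_2) = 4.871166, coefficient = 2
x_3 = 2.0000, f(x_3) = 7.389056, coefficient = 4
x_4 = 2.4167, f(x_4) = 11.208436, coefficient = 2
x_5 = 2.8333, f(x_5) = 17.002040, coefficient = 4
x_6 = 3.2500, f(x_6) = 25.790340, coefficient = 1

I ≈ (0.416667/3) × 170.476009 = 23.677224
Exact value: 23.673340
Error: 0.003884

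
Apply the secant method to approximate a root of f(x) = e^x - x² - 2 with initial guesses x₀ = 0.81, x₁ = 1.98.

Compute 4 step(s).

f(x) = e^x - x² - 2
x₀ = 0.81, x₁ = 1.98

Secant formula: x_{n+1} = x_n - f(x_n)(x_n - x_{n-1})/(f(x_n) - f(x_{n-1}))

Iteration 1:
  f(0.810000) = -0.408192
  f(1.980000) = 1.322343
  x_2 = 1.980000 - 1.322343×(1.980000 - 0.810000)/(1.322343 - (-0.408192))
       = 1.085975
Iteration 2:
  f(1.980000) = 1.322343
  f(1.085975) = -0.217015
  x_3 = 1.085975 - (-0.217015)×(1.085975 - 1.980000)/(-0.217015 - 1.322343)
       = 1.212013
Iteration 3:
  f(1.085975) = -0.217015
  f(1.212013) = -0.108734
  x_4 = 1.212013 - (-0.108734)×(1.212013 - 1.085975)/(-0.108734 - (-0.217015))
       = 1.338577
Iteration 4:
  f(1.212013) = -0.108734
  f(1.338577) = 0.021825
  x_5 = 1.338577 - 0.021825×(1.338577 - 1.212013)/(0.021825 - (-0.108734))
       = 1.317420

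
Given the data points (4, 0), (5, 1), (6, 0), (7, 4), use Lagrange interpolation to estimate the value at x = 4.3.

Lagrange interpolation formula:
P(x) = Σ yᵢ × Lᵢ(x)
where Lᵢ(x) = Π_{j≠i} (x - xⱼ)/(xᵢ - xⱼ)

L_0(4.3) = (4.3 - 5)/(4 - 5) × (4.3 - 6)/(4 - 6) × (4.3 - 7)/(4 - 7) = 0.535500
L_1(4.3) = (4.3 - 4)/(5 - 4) × (4.3 - 6)/(5 - 6) × (4.3 - 7)/(5 - 7) = 0.688500
L_2(4.3) = (4.3 - 4)/(6 - 4) × (4.3 - 5)/(6 - 5) × (4.3 - 7)/(6 - 7) = -0.283500
L_3(4.3) = (4.3 - 4)/(7 - 4) × (4.3 - 5)/(7 - 5) × (4.3 - 6)/(7 - 6) = 0.059500

P(4.3) = 0×L_0(4.3) + 1×L_1(4.3) + 0×L_2(4.3) + 4×L_3(4.3)
P(4.3) = 0.926500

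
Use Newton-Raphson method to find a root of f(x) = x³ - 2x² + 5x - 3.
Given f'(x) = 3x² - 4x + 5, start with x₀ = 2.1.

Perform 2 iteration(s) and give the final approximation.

f(x) = x³ - 2x² + 5x - 3
f'(x) = 3x² - 4x + 5
x₀ = 2.1

Newton-Raphson formula: x_{n+1} = x_n - f(x_n)/f'(x_n)

Iteration 1:
  f(2.100000) = 7.941000
  f'(2.100000) = 9.830000
  x_1 = 2.100000 - 7.941000/9.830000 = 1.292167
Iteration 2:
  f(1.292167) = 2.278969
  f'(1.292167) = 4.840418
  x_2 = 1.292167 - 2.278969/4.840418 = 0.821346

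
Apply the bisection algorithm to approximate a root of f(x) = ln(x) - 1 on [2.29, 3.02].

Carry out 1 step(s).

f(x) = ln(x) - 1
Initial interval: [2.29, 3.02]

Iteration 1:
  c_1 = (2.290000 + 3.020000)/2 = 2.655000
  f(c_1) = f(2.655000) = -0.023555
  f(a) × f(c) ≥ 0, new interval: [2.655000, 3.020000]

After 1 iteration(s), the approximation is c_1 = 2.655000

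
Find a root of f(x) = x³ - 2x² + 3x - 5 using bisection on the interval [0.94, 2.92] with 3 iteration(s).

f(x) = x³ - 2x² + 3x - 5
Initial interval: [0.94, 2.92]

Iteration 1:
  c_1 = (0.940000 + 2.920000)/2 = 1.930000
  f(c_1) = f(1.930000) = 0.529257
  f(a) × f(c) < 0, new interval: [0.940000, 1.930000]
Iteration 2:
  c_2 = (0.940000 + 1.930000)/2 = 1.435000
  f(c_2) = f(1.435000) = -1.858462
  f(a) × f(c) ≥ 0, new interval: [1.435000, 1.930000]
Iteration 3:
  c_3 = (1.435000 + 1.930000)/2 = 1.682500
  f(c_3) = f(1.682500) = -0.851281
  f(a) × f(c) ≥ 0, new interval: [1.682500, 1.930000]

After 3 iteration(s), the approximation is c_3 = 1.682500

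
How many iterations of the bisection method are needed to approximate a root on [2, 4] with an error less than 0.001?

We need (b-a)/2^n ≤ 0.001
(4 - 2)/2^n ≤ 0.001
2/2^n ≤ 0.001
2^n ≥ 2000
n ≥ log₂(2000) = 10.97
n ≥ 11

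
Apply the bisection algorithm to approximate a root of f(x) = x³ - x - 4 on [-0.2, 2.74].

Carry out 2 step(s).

f(x) = x³ - x - 4
Initial interval: [-0.2, 2.74]

Iteration 1:
  c_1 = (-0.200000 + 2.740000)/2 = 1.270000
  f(c_1) = f(1.270000) = -3.221617
  f(a) × f(c) ≥ 0, new interval: [1.270000, 2.740000]
Iteration 2:
  c_2 = (1.270000 + 2.740000)/2 = 2.005000
  f(c_2) = f(2.005000) = 2.055150
  f(a) × f(c) < 0, new interval: [1.270000, 2.005000]

After 2 iteration(s), the approximation is c_2 = 2.005000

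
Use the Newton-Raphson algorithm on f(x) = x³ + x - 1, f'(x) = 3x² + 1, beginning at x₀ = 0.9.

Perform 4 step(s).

f(x) = x³ + x - 1
f'(x) = 3x² + 1
x₀ = 0.9

Newton-Raphson formula: x_{n+1} = x_n - f(x_n)/f'(x_n)

Iteration 1:
  f(0.900000) = 0.629000
  f'(0.900000) = 3.430000
  x_1 = 0.900000 - 0.629000/3.430000 = 0.716618
Iteration 2:
  f(0.716618) = 0.084631
  f'(0.716618) = 2.540624
  x_2 = 0.716618 - 0.084631/2.540624 = 0.683307
Iteration 3:
  f(0.683307) = 0.002349
  f'(0.683307) = 2.400725
  x_3 = 0.683307 - 0.002349/2.400725 = 0.682329
Iteration 4:
  f(0.682329) = 0.000002
  f'(0.682329) = 2.396717
  x_4 = 0.682329 - 0.000002/2.396717 = 0.682328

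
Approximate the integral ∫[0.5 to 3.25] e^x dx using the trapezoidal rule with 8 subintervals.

f(x) = e^x
a = 0.5, b = 3.25, n = 8
h = (b - a)/n = 0.343750

Trapezoidal rule: (h/2)[f(x₀) + 2f(x₁) + 2f(x₂) + ... + f(xₙ)]

x_0 = 0.5000, f(x_0) = 1.648721, coefficient = 1
x_1 = 0.8438, f(x_1) = 2.325070, coefficient = 2
x_2 = 1.1875, f(x_2) = 3.278874, coefficient = 2
x_3 = 1.5312, f(x_3) = 4.623953, coefficient = 2
x_4 = 1.8750, f(x_4) = 6.520819, coefficient = 2
x_5 = 2.2188, f(x_5) = 9.195829, coefficient = 2
x_6 = 2.5625, f(x_6) = 12.968197, coefficient = 2
x_7 = 2.9062, f(x_7) = 18.288089, coefficient = 2
x_8 = 3.2500, f(x_8) = 25.790340, coefficient = 1

I ≈ (0.343750/2) × 141.840724 = 24.378874
Exact value: 24.141619
Error: 0.237256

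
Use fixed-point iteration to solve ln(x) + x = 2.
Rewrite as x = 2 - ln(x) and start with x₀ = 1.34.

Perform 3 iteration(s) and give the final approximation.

Equation: ln(x) + x = 2
Fixed-point form: x = 2 - ln(x)
x₀ = 1.34

x_1 = g(1.340000) = 1.707330
x_2 = g(1.707330) = 1.465069
x_3 = g(1.465069) = 1.618098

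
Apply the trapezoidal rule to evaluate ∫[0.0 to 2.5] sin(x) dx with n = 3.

f(x) = sin(x)
a = 0.0, b = 2.5, n = 3
h = (b - a)/n = 0.833333

Trapezoidal rule: (h/2)[f(x₀) + 2f(x₁) + 2f(x₂) + ... + f(xₙ)]

x_0 = 0.0000, f(x_0) = 0.000000, coefficient = 1
x_1 = 0.8333, f(x_1) = 0.740177, coefficient = 2
x_2 = 1.6667, f(x_2) = 0.995408, coefficient = 2
x_3 = 2.5000, f(x_3) = 0.598472, coefficient = 1

I ≈ (0.833333/2) × 4.069642 = 1.695684
Exact value: 1.801144
Error: 0.105460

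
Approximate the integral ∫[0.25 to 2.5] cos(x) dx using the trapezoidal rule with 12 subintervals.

f(x) = cos(x)
a = 0.25, b = 2.5, n = 12
h = (b - a)/n = 0.187500

Trapezoidal rule: (h/2)[f(x₀) + 2f(x₁) + 2f(x₂) + ... + f(xₙ)]

x_0 = 0.2500, f(x_0) = 0.968912, coefficient = 1
x_1 = 0.4375, f(x_1) = 0.905814, coefficient = 2
x_2 = 0.6250, f(x_2) = 0.810963, coefficient = 2
x_3 = 0.8125, f(x_3) = 0.687686, coefficient = 2
x_4 = 1.0000, f(x_4) = 0.540302, coefficient = 2
x_5 = 1.1875, f(x_5) = 0.373980, coefficient = 2
x_6 = 1.3750, f(x_6) = 0.194548, coefficient = 2
x_7 = 1.5625, f(x_7) = 0.008296, coefficient = 2
x_8 = 1.7500, f(x_8) = -0.178246, coefficient = 2
x_9 = 1.9375, f(x_9) = -0.358540, coefficient = 2
x_10 = 2.1250, f(x_10) = -0.526266, coefficient = 2
x_11 = 2.3125, f(x_11) = -0.675545, coefficient = 2
x_12 = 2.5000, f(x_12) = -0.801144, coefficient = 1

I ≈ (0.187500/2) × 3.733750 = 0.350039
Exact value: 0.351068
Error: 0.001029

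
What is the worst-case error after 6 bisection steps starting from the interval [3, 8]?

Bisection error bound: |error| ≤ (b-a)/2^n
|error| ≤ (8 - 3)/2^6 = 5/2^6
|error| ≤ 0.0781250000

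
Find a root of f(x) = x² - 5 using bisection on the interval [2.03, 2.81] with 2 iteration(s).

f(x) = x² - 5
Initial interval: [2.03, 2.81]

Iteration 1:
  c_1 = (2.030000 + 2.810000)/2 = 2.420000
  f(c_1) = f(2.420000) = 0.856400
  f(a) × f(c) < 0, new interval: [2.030000, 2.420000]
Iteration 2:
  c_2 = (2.030000 + 2.420000)/2 = 2.225000
  f(c_2) = f(2.225000) = -0.049375
  f(a) × f(c) ≥ 0, new interval: [2.225000, 2.420000]

After 2 iteration(s), the approximation is c_2 = 2.225000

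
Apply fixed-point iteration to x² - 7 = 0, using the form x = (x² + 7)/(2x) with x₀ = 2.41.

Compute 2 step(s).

Equation: x² - 7 = 0
Fixed-point form: x = (x² + 7)/(2x)
x₀ = 2.41

x_1 = g(2.410000) = 2.657282
x_2 = g(2.657282) = 2.645776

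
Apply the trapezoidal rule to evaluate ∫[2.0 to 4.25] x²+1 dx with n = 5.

f(x) = x²+1
a = 2.0, b = 4.25, n = 5
h = (b - a)/n = 0.450000

Trapezoidal rule: (h/2)[f(x₀) + 2f(x₁) + 2f(x₂) + ... + f(xₙ)]

x_0 = 2.0000, f(x_0) = 5.000000, coefficient = 1
x_1 = 2.4500, f(x_1) = 7.002500, coefficient = 2
x_2 = 2.9000, f(x_2) = 9.410000, coefficient = 2
x_3 = 3.3500, f(x_3) = 12.222500, coefficient = 2
x_4 = 3.8000, f(x_4) = 15.440000, coefficient = 2
x_5 = 4.2500, f(x_5) = 19.062500, coefficient = 1

I ≈ (0.450000/2) × 112.212500 = 25.247813
Exact value: 25.171875
Error: 0.075938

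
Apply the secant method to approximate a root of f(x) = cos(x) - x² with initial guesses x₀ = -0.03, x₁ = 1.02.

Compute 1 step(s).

f(x) = cos(x) - x²
x₀ = -0.03, x₁ = 1.02

Secant formula: x_{n+1} = x_n - f(x_n)(x_n - x_{n-1})/(f(x_n) - f(x_{n-1}))

Iteration 1:
  f(-0.030000) = 0.998650
  f(1.020000) = -0.517034
  x_2 = 1.020000 - (-0.517034)×(1.020000 - (-0.030000))/(-0.517034 - 0.998650)
       = 0.661821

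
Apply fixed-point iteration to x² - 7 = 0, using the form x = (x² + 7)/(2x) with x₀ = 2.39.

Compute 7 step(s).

Equation: x² - 7 = 0
Fixed-point form: x = (x² + 7)/(2x)
x₀ = 2.39

x_1 = g(2.390000) = 2.659435
x_2 = g(2.659435) = 2.645787
x_3 = g(2.645787) = 2.645751
x_4 = g(2.645751) = 2.645751
x_5 = g(2.645751) = 2.645751
x_6 = g(2.645751) = 2.645751
x_7 = g(2.645751) = 2.645751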